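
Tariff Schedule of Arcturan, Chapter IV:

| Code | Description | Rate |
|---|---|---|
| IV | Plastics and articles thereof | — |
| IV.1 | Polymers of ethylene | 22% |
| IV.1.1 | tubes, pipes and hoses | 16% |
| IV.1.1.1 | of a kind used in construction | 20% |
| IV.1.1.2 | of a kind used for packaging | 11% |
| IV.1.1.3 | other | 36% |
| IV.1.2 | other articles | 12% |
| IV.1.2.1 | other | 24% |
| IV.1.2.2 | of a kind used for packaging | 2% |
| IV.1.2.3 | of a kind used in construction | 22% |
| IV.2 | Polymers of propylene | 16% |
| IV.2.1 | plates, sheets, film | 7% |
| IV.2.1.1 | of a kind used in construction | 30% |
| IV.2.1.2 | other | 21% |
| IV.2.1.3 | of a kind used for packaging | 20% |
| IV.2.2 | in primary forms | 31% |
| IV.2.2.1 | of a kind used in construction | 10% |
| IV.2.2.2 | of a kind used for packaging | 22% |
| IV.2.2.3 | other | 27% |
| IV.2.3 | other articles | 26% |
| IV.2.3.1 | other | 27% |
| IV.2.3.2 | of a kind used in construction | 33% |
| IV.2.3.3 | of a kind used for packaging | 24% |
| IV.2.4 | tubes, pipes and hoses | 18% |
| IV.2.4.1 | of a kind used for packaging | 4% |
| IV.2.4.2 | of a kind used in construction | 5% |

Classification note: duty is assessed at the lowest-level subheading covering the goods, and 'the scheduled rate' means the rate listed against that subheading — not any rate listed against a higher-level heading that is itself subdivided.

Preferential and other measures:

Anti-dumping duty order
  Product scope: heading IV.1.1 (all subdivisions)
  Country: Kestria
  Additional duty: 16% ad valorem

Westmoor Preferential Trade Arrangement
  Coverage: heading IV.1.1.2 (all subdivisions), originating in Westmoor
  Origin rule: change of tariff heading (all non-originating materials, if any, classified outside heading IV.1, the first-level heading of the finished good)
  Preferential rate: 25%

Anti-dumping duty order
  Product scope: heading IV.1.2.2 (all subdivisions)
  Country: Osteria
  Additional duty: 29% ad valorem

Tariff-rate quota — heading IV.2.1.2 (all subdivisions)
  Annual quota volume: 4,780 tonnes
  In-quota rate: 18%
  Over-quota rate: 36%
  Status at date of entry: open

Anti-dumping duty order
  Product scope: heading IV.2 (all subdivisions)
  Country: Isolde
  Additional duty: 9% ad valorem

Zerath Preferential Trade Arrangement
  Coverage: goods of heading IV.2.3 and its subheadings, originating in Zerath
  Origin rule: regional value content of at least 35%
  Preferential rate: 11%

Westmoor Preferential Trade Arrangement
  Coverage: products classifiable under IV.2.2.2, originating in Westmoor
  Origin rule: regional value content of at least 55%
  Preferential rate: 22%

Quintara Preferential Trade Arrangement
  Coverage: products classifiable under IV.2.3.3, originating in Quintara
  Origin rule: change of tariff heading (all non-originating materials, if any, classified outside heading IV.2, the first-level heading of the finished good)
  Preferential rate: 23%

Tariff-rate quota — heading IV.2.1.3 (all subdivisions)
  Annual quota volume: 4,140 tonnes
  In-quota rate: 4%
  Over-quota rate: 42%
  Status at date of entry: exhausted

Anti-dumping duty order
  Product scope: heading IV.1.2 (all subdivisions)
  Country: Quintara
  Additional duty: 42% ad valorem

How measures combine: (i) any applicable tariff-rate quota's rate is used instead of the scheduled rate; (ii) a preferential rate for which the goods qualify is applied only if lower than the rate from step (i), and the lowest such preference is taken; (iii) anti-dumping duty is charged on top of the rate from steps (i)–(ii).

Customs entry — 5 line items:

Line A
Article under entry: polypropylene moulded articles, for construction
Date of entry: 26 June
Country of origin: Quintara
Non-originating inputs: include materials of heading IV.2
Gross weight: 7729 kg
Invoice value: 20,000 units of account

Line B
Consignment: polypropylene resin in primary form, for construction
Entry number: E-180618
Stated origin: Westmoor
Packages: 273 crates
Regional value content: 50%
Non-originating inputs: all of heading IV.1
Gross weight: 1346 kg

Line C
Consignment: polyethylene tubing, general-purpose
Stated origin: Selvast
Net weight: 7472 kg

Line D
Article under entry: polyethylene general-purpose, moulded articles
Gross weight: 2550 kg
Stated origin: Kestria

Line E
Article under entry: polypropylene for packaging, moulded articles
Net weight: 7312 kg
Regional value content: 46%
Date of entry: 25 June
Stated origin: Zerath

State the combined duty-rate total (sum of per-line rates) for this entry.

Line A: polypropylene → IV.2; moulded articles → IV.2.3; for construction → IV.2.3.2. Scheduled 33%. Quintara agreement on IV.2.3.3: IV.2.3.2 not covered. → 33%.
Line B: polypropylene → IV.2; resin in primary form → IV.2.2; for construction → IV.2.2.1. Scheduled 10%. Westmoor agreement on IV.1.1.2: IV.2.2.1 not covered; Westmoor agreement on IV.2.2.2: IV.2.2.1 not covered. → 10%.
Line C: polyethylene → IV.1; tubing → IV.1.1; general-purpose → IV.1.1.3. Scheduled 36%. No special measure applies. → 36%.
Line D: polyethylene → IV.1; moulded articles → IV.1.2; general-purpose → IV.1.2.1. Scheduled 24%. No special measure applies. → 24%.
Line E: polypropylene → IV.2; moulded articles → IV.2.3; for packaging → IV.2.3.3. Scheduled 24%. Zerath agreement on IV.2.3: RVC ≥ 35% → 11% available; preferential 11%. → 11%.
Sum: 33% + 10% + 36% + 24% + 11% = 114%.

114%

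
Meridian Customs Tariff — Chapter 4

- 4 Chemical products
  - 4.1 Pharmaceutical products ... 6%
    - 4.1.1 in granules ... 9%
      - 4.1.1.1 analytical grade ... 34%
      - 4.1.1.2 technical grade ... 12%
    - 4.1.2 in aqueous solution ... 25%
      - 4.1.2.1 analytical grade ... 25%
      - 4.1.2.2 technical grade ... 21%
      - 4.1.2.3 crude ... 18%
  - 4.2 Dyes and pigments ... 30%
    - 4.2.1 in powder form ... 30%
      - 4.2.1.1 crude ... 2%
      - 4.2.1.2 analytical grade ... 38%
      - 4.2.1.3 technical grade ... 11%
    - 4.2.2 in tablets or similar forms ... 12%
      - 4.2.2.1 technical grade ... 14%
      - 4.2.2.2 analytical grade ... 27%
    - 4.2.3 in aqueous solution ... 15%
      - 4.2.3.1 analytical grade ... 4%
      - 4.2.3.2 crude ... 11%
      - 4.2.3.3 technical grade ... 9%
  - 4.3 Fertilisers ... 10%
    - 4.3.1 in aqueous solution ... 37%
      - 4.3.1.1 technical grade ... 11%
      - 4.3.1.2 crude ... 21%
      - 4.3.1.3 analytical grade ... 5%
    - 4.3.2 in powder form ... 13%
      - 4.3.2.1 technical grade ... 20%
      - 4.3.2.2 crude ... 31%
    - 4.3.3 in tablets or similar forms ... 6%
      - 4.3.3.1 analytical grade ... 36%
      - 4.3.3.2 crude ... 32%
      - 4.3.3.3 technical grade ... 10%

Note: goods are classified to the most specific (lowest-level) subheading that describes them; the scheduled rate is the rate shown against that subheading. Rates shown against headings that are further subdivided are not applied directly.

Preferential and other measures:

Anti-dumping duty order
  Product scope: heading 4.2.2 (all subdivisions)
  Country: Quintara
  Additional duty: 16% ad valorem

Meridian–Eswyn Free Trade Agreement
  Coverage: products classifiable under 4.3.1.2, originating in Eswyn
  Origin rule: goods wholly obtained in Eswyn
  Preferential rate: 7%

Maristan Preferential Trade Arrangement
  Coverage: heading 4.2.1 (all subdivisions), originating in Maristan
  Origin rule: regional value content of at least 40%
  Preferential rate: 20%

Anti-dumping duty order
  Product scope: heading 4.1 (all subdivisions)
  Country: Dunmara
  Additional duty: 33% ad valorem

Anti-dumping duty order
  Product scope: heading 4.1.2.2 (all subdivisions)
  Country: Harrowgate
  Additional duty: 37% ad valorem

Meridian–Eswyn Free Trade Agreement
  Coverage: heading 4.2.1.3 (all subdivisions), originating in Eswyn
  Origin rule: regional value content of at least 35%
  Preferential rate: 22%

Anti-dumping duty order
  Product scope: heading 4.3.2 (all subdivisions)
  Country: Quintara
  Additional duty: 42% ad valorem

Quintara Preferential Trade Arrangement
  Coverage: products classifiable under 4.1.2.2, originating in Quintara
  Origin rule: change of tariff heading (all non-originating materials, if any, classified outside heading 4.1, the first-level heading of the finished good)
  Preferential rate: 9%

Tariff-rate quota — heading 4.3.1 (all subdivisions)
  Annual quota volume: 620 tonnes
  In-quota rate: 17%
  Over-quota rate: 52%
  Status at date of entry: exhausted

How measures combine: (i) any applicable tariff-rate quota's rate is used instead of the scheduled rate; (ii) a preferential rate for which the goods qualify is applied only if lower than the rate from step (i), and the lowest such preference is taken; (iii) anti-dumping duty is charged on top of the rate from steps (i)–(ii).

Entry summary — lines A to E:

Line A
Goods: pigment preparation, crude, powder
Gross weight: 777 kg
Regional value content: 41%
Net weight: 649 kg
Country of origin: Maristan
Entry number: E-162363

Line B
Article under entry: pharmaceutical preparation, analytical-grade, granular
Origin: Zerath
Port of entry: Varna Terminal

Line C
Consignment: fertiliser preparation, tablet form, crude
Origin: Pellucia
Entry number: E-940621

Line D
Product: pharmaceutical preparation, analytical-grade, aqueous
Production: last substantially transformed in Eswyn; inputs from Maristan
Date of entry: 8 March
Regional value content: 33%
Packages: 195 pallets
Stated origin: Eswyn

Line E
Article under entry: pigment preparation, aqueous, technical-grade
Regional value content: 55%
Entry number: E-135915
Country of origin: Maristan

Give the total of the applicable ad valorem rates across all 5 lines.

102%

Line A: pigment → 4.2; powder → 4.2.1; crude → 4.2.1.1. Scheduled 2%. Maristan agreement on 4.2.1: RVC ≥ 40% → 20% available; preference 20% not lower than 2% → no reduction. → 2%.
Line B: pharmaceutical → 4.1; granular → 4.1.1; analytical-grade → 4.1.1.1. Scheduled 34%. No special measure applies. → 34%.
Line C: fertiliser → 4.3; tablet form → 4.3.3; crude → 4.3.3.2. Scheduled 32%. No special measure applies. → 32%.
Line D: pharmaceutical → 4.1; aqueous → 4.1.2; analytical-grade → 4.1.2.1. Scheduled 25%. Eswyn agreement on 4.3.1.2: 4.1.2.1 not covered; Eswyn agreement on 4.2.1.3: 4.1.2.1 not covered. → 25%.
Line E: pigment → 4.2; aqueous → 4.2.3; technical-grade → 4.2.3.3. Scheduled 9%. Maristan agreement on 4.2.1: 4.2.3.3 not covered. → 9%.
Sum: 2% + 34% + 32% + 25% + 9% = 102%.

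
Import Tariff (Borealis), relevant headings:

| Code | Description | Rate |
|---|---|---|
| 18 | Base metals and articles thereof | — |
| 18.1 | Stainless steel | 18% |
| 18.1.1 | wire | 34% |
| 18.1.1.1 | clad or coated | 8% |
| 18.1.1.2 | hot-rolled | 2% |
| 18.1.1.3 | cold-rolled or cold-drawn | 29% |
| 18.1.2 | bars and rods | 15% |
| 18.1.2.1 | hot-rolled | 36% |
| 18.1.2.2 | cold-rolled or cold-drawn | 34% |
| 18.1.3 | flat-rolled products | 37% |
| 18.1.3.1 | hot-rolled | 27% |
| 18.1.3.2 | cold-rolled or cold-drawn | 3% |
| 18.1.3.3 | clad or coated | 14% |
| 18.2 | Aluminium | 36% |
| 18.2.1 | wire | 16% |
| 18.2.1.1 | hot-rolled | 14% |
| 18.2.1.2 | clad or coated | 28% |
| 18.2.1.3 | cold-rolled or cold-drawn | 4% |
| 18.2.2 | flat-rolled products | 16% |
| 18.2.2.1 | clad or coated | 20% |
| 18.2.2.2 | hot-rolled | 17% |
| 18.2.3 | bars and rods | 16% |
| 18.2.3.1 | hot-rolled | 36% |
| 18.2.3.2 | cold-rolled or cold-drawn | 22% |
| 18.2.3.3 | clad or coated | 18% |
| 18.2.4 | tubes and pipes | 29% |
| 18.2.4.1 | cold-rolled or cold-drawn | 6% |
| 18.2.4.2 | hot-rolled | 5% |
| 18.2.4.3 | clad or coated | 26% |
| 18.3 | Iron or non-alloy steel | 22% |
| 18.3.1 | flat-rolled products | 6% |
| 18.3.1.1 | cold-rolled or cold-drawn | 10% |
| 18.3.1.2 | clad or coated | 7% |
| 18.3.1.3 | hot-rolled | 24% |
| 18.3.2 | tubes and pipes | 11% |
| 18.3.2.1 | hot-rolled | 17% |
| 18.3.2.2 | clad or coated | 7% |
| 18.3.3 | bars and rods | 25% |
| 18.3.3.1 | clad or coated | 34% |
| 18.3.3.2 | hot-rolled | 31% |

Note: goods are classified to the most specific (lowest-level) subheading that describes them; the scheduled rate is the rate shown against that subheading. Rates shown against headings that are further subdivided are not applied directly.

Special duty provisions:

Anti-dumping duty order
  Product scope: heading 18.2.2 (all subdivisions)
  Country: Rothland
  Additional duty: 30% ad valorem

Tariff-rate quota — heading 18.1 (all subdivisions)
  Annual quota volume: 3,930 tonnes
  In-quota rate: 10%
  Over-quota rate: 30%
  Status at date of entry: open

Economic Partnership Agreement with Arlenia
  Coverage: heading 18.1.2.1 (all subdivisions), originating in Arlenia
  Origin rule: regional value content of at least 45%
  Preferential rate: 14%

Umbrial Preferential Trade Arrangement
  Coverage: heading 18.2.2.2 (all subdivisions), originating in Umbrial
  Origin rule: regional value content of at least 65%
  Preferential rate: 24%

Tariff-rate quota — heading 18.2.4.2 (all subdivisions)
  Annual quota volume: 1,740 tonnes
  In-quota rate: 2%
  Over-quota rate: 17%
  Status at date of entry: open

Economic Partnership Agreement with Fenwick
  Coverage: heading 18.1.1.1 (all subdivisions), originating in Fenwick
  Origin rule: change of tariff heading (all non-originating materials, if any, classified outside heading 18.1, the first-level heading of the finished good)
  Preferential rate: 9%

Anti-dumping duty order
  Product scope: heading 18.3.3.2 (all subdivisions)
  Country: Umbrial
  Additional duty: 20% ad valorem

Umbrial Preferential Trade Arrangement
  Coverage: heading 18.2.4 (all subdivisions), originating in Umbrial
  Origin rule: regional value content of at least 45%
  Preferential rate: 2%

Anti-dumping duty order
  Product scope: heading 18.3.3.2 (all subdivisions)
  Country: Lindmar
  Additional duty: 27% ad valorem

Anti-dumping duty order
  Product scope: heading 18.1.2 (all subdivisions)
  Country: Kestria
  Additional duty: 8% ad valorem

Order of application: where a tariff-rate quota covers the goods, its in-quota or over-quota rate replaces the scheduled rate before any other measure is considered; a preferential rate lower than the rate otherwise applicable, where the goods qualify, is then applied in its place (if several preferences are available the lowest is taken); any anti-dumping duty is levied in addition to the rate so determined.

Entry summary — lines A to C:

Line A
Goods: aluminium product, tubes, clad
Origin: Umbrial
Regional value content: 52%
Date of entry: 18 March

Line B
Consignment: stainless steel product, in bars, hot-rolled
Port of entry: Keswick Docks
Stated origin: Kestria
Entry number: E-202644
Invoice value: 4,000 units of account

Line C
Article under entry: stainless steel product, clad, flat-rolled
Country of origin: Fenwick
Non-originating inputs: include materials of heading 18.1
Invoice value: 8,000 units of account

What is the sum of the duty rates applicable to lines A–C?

Line A: aluminium → 18.2; tubes → 18.2.4; clad → 18.2.4.3. Scheduled 26%. Umbrial agreement on 18.2.2.2: 18.2.4.3 not covered; Umbrial agreement on 18.2.4: RVC ≥ 45% → 2% available; preferential 2%. → 2%.
Line B: stainless steel → 18.1; in bars → 18.1.2; hot-rolled → 18.1.2.1. Scheduled 36%. quota on 18.1 open → in-quota 10%; anti-dumping (Kestria, 18.1.2): +8%; total 10% + 8% = 18%. → 18%.
Line C: stainless steel → 18.1; flat-rolled → 18.1.3; clad → 18.1.3.3. Scheduled 14%. quota on 18.1 open → in-quota 10%; Fenwick agreement on 18.1.1.1: 18.1.3.3 not covered. → 10%.
Sum: 2% + 18% + 10% = 30%.

30%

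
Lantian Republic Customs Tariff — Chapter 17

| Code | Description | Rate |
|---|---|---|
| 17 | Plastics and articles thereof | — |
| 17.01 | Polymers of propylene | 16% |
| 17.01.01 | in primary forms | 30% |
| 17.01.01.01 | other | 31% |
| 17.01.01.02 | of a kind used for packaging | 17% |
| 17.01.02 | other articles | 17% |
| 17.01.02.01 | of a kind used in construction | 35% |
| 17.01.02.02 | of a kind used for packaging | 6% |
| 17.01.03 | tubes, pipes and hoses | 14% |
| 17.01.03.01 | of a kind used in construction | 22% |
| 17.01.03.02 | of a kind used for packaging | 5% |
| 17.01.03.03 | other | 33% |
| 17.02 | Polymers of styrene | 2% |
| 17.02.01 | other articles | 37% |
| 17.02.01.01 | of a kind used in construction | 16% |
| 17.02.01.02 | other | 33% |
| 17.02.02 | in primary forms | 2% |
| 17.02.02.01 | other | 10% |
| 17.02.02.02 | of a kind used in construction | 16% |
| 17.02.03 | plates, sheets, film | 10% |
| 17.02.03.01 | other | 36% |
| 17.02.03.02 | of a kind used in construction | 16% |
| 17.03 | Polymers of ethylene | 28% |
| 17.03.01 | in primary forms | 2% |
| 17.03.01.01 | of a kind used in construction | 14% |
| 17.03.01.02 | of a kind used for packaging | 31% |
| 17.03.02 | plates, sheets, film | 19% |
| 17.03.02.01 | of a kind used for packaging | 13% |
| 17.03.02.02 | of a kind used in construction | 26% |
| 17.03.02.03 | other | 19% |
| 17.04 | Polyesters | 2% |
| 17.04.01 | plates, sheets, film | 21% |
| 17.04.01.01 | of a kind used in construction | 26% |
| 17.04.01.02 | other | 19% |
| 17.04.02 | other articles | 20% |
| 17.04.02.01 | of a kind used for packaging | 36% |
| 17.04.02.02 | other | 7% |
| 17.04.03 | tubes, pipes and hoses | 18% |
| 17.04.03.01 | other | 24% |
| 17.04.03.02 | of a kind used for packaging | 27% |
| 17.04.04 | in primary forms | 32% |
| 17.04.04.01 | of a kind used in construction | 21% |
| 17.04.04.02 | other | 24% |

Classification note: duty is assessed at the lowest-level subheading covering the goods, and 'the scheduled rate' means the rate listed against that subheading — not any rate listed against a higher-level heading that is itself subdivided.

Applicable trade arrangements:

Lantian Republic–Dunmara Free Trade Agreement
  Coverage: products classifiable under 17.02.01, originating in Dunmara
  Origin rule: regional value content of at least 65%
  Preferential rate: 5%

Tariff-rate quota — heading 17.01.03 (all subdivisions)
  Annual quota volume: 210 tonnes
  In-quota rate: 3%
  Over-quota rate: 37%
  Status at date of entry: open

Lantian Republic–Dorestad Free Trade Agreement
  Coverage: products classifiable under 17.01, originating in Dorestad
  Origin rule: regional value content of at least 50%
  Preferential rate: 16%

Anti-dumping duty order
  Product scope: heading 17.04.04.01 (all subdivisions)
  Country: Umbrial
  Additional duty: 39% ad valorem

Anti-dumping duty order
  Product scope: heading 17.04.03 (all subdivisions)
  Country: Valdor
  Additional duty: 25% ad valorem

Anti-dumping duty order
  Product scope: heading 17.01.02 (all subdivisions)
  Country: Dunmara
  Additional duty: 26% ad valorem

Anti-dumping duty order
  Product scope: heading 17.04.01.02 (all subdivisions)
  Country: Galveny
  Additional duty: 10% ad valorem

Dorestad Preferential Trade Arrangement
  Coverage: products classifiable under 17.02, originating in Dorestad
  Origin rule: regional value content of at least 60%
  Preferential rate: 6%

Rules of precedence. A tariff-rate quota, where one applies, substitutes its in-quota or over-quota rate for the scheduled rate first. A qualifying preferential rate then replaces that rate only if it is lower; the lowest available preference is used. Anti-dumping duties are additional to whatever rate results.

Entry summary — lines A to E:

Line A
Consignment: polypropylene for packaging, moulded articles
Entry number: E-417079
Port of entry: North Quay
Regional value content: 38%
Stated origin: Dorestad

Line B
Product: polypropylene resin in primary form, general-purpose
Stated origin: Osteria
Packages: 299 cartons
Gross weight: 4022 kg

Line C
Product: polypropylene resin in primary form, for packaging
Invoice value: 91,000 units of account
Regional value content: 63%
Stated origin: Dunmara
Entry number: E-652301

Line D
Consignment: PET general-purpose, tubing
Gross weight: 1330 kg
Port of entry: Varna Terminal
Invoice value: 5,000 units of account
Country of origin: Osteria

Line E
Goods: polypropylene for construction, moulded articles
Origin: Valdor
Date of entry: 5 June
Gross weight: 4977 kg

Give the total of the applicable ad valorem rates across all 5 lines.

Line A: polypropylene → 17.01; moulded articles → 17.01.02; for packaging → 17.01.02.02. Scheduled 6%. Dorestad agreement on 17.01: RVC < 50%; Dorestad agreement on 17.02: 17.01.02.02 not covered. → 6%.
Line B: polypropylene → 17.01; resin in primary form → 17.01.01; general-purpose → 17.01.01.01. Scheduled 31%. No special measure applies. → 31%.
Line C: polypropylene → 17.01; resin in primary form → 17.01.01; for packaging → 17.01.01.02. Scheduled 17%. Dunmara agreement on 17.02.01: 17.01.01.02 not covered. → 17%.
Line D: PET → 17.04; tubing → 17.04.03; general-purpose → 17.04.03.01. Scheduled 24%. No special measure applies. → 24%.
Line E: polypropylene → 17.01; moulded articles → 17.01.02; for construction → 17.01.02.01. Scheduled 35%. No special measure applies. → 35%.
Sum: 6% + 31% + 17% + 24% + 35% = 113%.

113%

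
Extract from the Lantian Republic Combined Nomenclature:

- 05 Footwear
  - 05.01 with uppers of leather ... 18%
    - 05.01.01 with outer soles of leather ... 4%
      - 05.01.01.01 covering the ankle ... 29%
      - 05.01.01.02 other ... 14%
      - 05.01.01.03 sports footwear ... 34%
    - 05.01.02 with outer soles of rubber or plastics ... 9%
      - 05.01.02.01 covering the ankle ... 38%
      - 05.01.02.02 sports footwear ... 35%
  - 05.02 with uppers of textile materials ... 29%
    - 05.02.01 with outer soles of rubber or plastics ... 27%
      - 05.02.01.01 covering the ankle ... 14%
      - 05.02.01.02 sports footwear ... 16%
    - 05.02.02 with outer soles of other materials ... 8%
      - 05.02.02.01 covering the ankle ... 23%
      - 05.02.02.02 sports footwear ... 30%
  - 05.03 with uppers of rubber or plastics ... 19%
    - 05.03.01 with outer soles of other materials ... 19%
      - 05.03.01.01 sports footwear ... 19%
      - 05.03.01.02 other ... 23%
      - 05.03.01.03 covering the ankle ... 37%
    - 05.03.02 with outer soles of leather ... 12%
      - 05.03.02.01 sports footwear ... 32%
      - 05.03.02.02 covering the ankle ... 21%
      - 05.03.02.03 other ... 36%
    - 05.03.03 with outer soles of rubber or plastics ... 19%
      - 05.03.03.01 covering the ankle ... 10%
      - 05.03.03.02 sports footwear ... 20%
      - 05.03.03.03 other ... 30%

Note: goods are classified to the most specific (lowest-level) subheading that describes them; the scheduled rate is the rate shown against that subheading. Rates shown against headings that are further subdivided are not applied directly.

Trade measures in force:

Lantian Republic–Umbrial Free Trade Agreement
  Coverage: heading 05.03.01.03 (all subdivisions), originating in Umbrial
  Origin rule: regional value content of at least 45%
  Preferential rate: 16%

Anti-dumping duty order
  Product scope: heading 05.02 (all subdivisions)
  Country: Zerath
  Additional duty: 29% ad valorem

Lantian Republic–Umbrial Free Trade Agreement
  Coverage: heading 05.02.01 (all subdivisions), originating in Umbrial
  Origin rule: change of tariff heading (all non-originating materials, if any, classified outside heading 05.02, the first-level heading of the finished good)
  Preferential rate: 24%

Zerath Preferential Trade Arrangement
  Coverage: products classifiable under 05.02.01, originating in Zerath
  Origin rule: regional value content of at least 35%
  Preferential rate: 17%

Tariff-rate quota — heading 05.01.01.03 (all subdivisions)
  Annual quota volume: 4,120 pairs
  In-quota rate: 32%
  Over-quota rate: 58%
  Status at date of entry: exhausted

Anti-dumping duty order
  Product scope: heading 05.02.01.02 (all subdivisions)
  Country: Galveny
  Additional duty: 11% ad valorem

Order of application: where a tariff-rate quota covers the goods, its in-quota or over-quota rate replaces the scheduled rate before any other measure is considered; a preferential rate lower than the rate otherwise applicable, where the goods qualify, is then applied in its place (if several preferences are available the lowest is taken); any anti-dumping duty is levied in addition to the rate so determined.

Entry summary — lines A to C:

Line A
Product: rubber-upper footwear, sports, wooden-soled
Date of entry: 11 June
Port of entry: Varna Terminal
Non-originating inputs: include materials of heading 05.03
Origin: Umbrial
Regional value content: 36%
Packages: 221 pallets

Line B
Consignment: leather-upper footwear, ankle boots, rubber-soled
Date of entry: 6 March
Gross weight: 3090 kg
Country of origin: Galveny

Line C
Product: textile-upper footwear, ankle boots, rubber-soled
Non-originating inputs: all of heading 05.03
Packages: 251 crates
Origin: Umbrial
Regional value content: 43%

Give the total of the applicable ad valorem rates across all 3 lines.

71%

Line A: rubber-upper → 05.03; wooden-soled → 05.03.01; sports → 05.03.01.01. Scheduled 19%. Umbrial agreement on 05.03.01.03: 05.03.01.01 not covered; Umbrial agreement on 05.02.01: 05.03.01.01 not covered. → 19%.
Line B: leather-upper → 05.01; rubber-soled → 05.01.02; ankle boots → 05.01.02.01. Scheduled 38%. No special measure applies. → 38%.
Line C: textile-upper → 05.02; rubber-soled → 05.02.01; ankle boots → 05.02.01.01. Scheduled 14%. Umbrial agreement on 05.03.01.03: 05.02.01.01 not covered; Umbrial agreement on 05.02.01: CTH met → 24% available; preference 24% not lower than 14% → no reduction. → 14%.
Sum: 19% + 38% + 14% = 71%.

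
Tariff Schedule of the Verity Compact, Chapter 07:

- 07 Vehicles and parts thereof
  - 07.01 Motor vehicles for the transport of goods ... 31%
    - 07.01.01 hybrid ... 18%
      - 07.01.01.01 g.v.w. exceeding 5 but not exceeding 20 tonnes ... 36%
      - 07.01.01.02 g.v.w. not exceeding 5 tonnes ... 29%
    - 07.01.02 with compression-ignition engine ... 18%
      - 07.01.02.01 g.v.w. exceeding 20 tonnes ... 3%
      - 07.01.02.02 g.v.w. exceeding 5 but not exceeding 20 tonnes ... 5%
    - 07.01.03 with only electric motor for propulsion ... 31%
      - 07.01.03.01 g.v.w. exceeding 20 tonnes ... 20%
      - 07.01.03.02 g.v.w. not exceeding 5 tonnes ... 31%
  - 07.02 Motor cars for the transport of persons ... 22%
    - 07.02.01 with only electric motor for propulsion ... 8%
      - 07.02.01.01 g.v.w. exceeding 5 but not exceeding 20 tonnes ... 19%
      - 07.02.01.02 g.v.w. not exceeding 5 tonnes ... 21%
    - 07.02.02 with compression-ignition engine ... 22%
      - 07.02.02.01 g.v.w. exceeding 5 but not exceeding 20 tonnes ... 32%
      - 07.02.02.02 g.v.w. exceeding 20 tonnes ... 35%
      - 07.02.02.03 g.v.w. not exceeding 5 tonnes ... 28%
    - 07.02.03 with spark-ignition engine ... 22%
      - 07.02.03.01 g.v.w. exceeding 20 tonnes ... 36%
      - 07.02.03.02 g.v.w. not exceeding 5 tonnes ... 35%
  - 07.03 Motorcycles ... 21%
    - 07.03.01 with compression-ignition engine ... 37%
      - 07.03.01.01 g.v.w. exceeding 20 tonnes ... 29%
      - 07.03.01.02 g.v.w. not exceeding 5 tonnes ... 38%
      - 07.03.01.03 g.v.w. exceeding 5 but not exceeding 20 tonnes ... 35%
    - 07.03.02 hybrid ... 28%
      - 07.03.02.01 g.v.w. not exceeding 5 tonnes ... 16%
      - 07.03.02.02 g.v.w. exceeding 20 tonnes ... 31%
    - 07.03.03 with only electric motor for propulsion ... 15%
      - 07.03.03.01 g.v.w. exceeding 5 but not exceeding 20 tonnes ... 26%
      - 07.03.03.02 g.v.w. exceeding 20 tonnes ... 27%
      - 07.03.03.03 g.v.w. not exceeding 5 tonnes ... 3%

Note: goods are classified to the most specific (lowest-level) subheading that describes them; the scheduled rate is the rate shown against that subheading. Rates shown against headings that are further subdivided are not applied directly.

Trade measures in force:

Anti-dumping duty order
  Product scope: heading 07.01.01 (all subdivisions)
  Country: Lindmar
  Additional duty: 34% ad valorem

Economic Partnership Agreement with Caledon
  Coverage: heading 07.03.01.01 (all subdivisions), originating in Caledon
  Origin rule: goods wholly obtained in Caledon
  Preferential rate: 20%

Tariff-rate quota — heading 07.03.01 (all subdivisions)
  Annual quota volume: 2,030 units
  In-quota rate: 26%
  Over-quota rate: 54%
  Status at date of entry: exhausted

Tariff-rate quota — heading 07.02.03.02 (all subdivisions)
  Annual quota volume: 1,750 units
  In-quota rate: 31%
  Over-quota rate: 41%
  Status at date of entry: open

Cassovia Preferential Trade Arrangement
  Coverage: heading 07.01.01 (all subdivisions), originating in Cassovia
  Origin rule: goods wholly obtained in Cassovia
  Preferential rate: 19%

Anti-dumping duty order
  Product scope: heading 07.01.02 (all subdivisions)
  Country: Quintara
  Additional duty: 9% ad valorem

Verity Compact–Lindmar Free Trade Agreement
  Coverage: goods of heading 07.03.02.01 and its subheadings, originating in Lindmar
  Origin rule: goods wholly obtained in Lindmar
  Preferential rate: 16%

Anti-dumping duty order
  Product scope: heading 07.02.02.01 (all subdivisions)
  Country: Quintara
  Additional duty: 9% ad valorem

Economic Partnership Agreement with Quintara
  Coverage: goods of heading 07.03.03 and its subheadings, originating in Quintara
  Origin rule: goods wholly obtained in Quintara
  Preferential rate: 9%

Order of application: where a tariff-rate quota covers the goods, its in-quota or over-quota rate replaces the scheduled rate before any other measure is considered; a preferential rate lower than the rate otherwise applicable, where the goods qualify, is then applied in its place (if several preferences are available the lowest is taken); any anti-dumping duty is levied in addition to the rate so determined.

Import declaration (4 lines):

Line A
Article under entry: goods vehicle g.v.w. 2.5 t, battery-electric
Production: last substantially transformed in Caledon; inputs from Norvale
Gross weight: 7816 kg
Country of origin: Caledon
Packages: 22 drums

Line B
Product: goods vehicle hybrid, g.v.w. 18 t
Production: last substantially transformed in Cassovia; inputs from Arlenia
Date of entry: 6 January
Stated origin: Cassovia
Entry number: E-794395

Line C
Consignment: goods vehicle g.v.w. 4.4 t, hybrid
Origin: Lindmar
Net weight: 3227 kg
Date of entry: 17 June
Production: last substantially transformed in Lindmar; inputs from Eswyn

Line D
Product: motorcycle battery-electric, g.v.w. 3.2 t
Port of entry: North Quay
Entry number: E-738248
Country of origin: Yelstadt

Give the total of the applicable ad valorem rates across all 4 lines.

133%

Line A: goods vehicle → 07.01; battery-electric → 07.01.03; g.v.w. 2.5 t → 07.01.03.02. Scheduled 31%. Caledon agreement on 07.03.01.01: 07.01.03.02 not covered. → 31%.
Line B: goods vehicle → 07.01; hybrid → 07.01.01; g.v.w. 18 t → 07.01.01.01. Scheduled 36%. Cassovia agreement on 07.01.01: not wholly obtained. → 36%.
Line C: goods vehicle → 07.01; hybrid → 07.01.01; g.v.w. 4.4 t → 07.01.01.02. Scheduled 29%. Lindmar agreement on 07.03.02.01: 07.01.01.02 not covered; anti-dumping (Lindmar, 07.01.01): +34%; total 29% + 34% = 63%. → 63%.
Line D: motorcycle → 07.03; battery-electric → 07.03.03; g.v.w. 3.2 t → 07.03.03.03. Scheduled 3%. No special measure applies. → 3%.
Sum: 31% + 36% + 63% + 3% = 133%.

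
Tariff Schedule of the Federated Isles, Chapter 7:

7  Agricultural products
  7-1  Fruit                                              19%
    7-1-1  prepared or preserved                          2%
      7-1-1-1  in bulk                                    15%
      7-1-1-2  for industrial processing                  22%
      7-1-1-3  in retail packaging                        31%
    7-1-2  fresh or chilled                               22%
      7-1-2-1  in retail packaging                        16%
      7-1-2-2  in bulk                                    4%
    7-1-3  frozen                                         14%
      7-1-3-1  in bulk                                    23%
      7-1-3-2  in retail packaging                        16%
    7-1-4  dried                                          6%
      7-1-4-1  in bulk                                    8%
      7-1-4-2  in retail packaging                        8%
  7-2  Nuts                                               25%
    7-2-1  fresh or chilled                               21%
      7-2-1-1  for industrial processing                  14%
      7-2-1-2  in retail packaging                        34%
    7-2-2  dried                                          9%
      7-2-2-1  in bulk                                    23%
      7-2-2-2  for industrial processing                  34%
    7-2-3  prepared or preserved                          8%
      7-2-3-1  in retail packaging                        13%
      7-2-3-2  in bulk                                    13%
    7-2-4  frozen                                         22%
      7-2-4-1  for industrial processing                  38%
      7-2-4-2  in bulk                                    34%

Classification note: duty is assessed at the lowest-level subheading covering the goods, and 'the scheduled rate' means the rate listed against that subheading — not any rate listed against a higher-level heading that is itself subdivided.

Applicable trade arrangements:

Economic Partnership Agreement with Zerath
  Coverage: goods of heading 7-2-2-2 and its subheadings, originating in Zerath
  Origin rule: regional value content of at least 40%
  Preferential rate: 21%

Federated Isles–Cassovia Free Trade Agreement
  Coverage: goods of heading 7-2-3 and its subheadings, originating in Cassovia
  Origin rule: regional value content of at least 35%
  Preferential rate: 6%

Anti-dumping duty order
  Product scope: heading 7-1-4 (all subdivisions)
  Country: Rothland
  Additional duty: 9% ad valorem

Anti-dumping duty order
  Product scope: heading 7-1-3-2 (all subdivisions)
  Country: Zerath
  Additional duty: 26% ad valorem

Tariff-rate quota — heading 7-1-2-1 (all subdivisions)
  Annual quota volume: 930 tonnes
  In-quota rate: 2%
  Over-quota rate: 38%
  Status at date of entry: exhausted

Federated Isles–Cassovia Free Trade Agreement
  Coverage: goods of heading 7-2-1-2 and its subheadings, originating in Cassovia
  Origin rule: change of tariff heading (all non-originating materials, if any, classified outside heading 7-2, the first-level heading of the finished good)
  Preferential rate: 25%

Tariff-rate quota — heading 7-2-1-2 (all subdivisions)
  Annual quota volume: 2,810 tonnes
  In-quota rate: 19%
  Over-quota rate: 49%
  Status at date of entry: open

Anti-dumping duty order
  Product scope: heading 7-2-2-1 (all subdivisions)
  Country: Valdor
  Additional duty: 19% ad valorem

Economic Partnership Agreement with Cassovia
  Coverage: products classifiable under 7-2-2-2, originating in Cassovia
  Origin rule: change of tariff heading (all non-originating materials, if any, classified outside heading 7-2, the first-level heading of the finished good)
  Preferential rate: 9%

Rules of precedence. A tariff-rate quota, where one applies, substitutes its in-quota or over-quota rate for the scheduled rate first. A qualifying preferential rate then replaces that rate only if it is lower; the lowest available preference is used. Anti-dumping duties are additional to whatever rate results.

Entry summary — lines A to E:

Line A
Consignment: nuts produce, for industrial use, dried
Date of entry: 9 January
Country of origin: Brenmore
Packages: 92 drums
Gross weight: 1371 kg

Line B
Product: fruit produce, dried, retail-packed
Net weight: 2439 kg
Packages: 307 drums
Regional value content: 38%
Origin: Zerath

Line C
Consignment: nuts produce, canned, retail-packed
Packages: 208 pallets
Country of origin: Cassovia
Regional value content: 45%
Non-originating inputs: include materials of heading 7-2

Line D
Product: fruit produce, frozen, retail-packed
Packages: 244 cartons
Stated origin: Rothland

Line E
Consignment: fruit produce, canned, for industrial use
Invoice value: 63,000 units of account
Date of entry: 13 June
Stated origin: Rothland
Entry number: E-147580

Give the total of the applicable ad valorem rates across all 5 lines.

86%

Line A: nuts → 7-2; dried → 7-2-2; for industrial use → 7-2-2-2. Scheduled 34%. No special measure applies. → 34%.
Line B: fruit → 7-1; dried → 7-1-4; retail-packed → 7-1-4-2. Scheduled 8%. Zerath agreement on 7-2-2-2: 7-1-4-2 not covered. → 8%.
Line C: nuts → 7-2; canned → 7-2-3; retail-packed → 7-2-3-1. Scheduled 13%. Cassovia agreement on 7-2-3: RVC ≥ 35% → 6% available; Cassovia agreement on 7-2-1-2: 7-2-3-1 not covered; Cassovia agreement on 7-2-2-2: 7-2-3-1 not covered; preferential 6%. → 6%.
Line D: fruit → 7-1; frozen → 7-1-3; retail-packed → 7-1-3-2. Scheduled 16%. No special measure applies. → 16%.
Line E: fruit → 7-1; canned → 7-1-1; for industrial use → 7-1-1-2. Scheduled 22%. No special measure applies. → 22%.
Sum: 34% + 8% + 6% + 16% + 22% = 86%.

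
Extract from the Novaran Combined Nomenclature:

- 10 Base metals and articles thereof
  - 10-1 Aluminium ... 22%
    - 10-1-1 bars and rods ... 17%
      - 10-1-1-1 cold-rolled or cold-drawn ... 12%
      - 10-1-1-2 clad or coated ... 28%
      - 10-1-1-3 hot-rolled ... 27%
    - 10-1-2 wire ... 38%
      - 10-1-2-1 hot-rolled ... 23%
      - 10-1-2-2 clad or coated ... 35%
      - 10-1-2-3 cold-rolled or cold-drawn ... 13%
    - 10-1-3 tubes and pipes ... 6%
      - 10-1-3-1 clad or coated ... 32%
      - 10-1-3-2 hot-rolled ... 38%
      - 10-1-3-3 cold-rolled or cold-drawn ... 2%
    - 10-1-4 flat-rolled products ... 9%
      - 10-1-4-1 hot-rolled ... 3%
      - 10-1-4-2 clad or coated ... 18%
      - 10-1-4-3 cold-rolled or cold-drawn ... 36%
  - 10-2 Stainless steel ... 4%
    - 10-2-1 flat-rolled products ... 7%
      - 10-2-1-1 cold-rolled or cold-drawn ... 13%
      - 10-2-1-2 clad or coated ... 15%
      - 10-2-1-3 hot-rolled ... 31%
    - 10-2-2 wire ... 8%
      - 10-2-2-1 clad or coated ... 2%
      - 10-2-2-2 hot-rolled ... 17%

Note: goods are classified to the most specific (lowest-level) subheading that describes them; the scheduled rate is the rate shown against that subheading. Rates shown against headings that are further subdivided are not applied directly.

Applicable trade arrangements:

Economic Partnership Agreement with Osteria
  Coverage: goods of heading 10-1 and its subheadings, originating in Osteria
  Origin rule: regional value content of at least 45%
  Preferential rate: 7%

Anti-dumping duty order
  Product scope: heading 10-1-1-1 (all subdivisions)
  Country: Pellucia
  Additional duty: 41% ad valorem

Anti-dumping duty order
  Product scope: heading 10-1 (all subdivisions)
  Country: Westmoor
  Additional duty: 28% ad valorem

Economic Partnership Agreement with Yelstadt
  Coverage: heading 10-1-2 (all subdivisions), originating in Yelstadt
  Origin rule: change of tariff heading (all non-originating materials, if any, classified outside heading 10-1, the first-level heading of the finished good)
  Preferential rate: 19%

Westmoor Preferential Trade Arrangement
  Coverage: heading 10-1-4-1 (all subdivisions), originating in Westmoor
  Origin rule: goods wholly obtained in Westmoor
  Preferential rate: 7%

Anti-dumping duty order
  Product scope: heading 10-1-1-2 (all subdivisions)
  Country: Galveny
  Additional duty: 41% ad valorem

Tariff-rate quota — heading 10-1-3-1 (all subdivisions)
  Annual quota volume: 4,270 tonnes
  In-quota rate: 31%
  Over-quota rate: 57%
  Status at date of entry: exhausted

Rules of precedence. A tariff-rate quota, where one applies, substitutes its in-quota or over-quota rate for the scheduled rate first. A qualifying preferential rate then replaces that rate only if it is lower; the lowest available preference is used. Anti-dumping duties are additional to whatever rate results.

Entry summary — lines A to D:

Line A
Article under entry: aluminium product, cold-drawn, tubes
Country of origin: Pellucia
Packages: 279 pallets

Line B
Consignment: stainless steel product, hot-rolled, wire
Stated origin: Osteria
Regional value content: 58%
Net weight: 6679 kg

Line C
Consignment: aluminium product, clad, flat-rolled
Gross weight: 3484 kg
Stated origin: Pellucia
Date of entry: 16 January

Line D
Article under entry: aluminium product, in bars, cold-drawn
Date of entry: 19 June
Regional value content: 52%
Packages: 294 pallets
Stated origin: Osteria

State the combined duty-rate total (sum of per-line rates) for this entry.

44%

Line A: aluminium → 10-1; tubes → 10-1-3; cold-drawn → 10-1-3-3. Scheduled 2%. No special measure applies. → 2%.
Line B: stainless steel → 10-2; wire → 10-2-2; hot-rolled → 10-2-2-2. Scheduled 17%. Osteria agreement on 10-1: 10-2-2-2 not covered. → 17%.
Line C: aluminium → 10-1; flat-rolled → 10-1-4; clad → 10-1-4-2. Scheduled 18%. No special measure applies. → 18%.
Line D: aluminium → 10-1; in bars → 10-1-1; cold-drawn → 10-1-1-1. Scheduled 12%. Osteria agreement on 10-1: RVC ≥ 45% → 7% available; preferential 7%. → 7%.
Sum: 2% + 17% + 18% + 7% = 44%.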